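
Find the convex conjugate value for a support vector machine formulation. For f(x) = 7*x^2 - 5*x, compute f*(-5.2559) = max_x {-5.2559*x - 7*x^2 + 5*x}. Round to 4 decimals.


f*(y) = sup_x {y*x - a*x^2 - b*x} = sup_x {(y-b)*x - a*x^2}
FOC: (y - b) - 2a*x = 0 => x* = (y - b)/(2a)
x* = (-5.2559 + 5)/(2*7) = -0.0183
f*(-5.2559) = (y-b)^2/(4a) = (-5.2559 + 5)^2/(4*7)
= 0.0655/28 = 0.0023


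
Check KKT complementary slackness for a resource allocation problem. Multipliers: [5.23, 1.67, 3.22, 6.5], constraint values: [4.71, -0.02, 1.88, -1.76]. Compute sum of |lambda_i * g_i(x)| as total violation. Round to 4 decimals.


KKT complementary slackness check:
lambda_1 * g_1 = 5.23 * 4.71 = 24.6333
lambda_2 * g_2 = 1.67 * -0.02 = -0.0334
lambda_3 * g_3 = 3.22 * 1.88 = 6.0536
lambda_4 * g_4 = 6.5 * -1.76 = -11.44
Total violation = 24.6333 + 0.0334 + 6.0536 + 11.44 = 42.1603


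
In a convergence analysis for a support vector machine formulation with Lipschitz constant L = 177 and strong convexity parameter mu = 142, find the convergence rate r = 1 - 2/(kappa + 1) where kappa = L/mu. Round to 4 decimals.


Step 1: Compute the condition number.
kappa = L/mu = 177/142 = 1.2465
Step 2: Compute the convergence rate.
r = 1 - 2/(kappa + 1) = 1 - 2*mu/(L + mu) = (L - mu)/(L + mu) = 35/319 = 0.1097


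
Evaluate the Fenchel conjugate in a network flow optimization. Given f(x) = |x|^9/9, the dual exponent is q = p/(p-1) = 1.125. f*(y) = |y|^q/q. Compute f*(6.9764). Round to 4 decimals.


The conjugate exponent q satisfies 1/p + 1/q = 1.
p = 9, so q = 9/(9 - 1) = 1.125
|y|^q = 6.9764^1.125 = 8.8938
f*(6.9764) = 8.8938 / 1.125 = 7.9056


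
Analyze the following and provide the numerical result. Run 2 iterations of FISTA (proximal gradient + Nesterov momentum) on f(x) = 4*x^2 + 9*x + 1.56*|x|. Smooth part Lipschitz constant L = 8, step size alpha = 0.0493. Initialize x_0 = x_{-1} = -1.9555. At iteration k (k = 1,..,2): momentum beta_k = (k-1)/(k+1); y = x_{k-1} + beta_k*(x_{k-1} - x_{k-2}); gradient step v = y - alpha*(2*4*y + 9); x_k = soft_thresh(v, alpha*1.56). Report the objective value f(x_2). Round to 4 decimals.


FISTA on f(x) = 4*x^2 + 9*x + 1.56*|x|
L = 8, alpha = 0.0493
Iteration 1: beta = 0.0, y = -1.9555 + 0.0*(-1.9555 + 1.9555) = -1.9555
  grad(y) = -6.644, v = y - alpha*grad = -1.628
  prox(v) = soft_thresh(-1.628, 0.0769) = -1.551
Iteration 2: beta = 0.3333, y = -1.551 + 0.3333*(-1.551 + 1.9555) = -1.4162
  grad(y) = -2.3298, v = y - alpha*grad = -1.3014
  prox(v) = soft_thresh(-1.3014, 0.0769) = -1.2245
f(x_2) = 4*(-1.2245)^2 + 9*(-1.2245) + 1.56*|-1.2245| = -3.1128


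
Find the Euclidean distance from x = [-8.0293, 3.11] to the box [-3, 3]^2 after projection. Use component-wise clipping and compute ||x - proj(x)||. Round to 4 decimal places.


Project each component onto [-3, 3].
clip(-8.0293) = -3.0, clip(3.11) = 3.0
Projection = [-3.0, 3.0]
Squared diffs: [25.2939, 0.0121]
Distance = sqrt(25.306) = 5.0305


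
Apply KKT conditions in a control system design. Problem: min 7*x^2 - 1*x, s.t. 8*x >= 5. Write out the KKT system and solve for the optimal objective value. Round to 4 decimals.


Step 1: Try lambda = 0 (constraint inactive).
x_unc = 1/(2*7) = 0.0714
Check: 8*0.0714 = 0.5712 < 5 -- violated!
Step 2: Constraint must be active: 8*x = 5
x* = 5/8 = 0.625
lambda = (2*7*0.625 - 1)/8 = 0.9688
Step 3: Compute optimal value.
f(x*) = 7*0.625^2 - 1*0.625 = 2.1094


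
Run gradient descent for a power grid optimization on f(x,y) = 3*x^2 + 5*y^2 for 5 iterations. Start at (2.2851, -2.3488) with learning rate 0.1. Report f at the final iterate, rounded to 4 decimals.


Gradient descent on f(x,y) = 3*x^2 + 5*y^2.
Starting point: (2.2851, -2.3488), alpha = 0.1
Step 1: grad_x = 2*3*2.2851 = 13.7106, grad_y = 2*5*-2.3488 = -23.488
  x_1 = 2.2851 - 0.1*13.7106 = 0.914
  y_1 = -2.3488 - 0.1*-23.488 = 0.0
Step 2: grad_x = 2*3*0.914 = 5.4842, grad_y = 2*5*0.0 = 0.0
  x_2 = 0.914 - 0.1*5.4842 = 0.3656
  y_2 = 0.0 - 0.1*0.0 = 0.0
Step 3: grad_x = 2*3*0.3656 = 2.1937, grad_y = 2*5*0.0 = 0.0
  x_3 = 0.3656 - 0.1*2.1937 = 0.1462
  y_3 = 0.0 - 0.1*0.0 = 0.0
Step 4: grad_x = 2*3*0.1462 = 0.8775, grad_y = 2*5*0.0 = 0.0
  x_4 = 0.1462 - 0.1*0.8775 = 0.0585
  y_4 = 0.0 - 0.1*0.0 = 0.0
Step 5: grad_x = 2*3*0.0585 = 0.351, grad_y = 2*5*0.0 = 0.0
  x_5 = 0.0585 - 0.1*0.351 = 0.0234
  y_5 = 0.0 - 0.1*0.0 = 0.0
f(0.0234, 0.0) = 3*0.0234^2 + 5*0.0^2 = 0.0016


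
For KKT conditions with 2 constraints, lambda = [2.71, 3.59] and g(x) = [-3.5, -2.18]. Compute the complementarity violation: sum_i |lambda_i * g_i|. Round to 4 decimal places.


KKT complementary slackness check:
lambda_1 * g_1 = 2.71 * -3.5 = -9.485
lambda_2 * g_2 = 3.59 * -2.18 = -7.8262
Total violation = 9.485 + 7.8262 = 17.3112


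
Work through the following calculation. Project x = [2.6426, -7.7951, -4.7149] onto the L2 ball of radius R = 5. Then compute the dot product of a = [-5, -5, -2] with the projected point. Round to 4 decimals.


Step 1: Compute ||x|| (intermediates to 6 decimals).
||x|| = sqrt(2.6426^2 + (-7.7951)^2 + (-4.7149)^2) = 9.485631
Step 2: Project.
Since ||x|| > R, scale = R/||x|| = 5/9.485631 = 0.527113, proj(x) = scale * x
proj(x) = [1.392949, -4.108899, -2.485285]
Step 3: Dot product.
a^T * proj(x) = -5*1.392949 - 5*(-4.108899) - 2*(-2.485285) = 18.5503


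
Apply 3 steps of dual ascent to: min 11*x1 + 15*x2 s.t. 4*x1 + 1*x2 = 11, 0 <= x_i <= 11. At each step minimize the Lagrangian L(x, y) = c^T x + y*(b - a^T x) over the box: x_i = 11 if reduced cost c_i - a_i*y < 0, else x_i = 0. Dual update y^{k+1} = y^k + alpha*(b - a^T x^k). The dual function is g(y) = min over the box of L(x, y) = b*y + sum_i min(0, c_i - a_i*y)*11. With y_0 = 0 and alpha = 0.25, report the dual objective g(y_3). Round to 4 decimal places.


Dual ascent for LP: min 11*x1 + 15*x2, 4*x1 + 1*x2 = 11, 0 <= x_i <= 11
Step 1: y^k = 0.0, reduced costs: (11.0, 15.0)
  x^k = (0.0, 0.0), subgradient = b - a^T x = 11.0
  y^{k+1} = 0.0 + 0.25*11.0 = 2.75
Step 2: y^k = 2.75, reduced costs: (0.0, 12.25)
  x^k = (0.0, 0.0), subgradient = b - a^T x = 11.0
  y^{k+1} = 2.75 + 0.25*11.0 = 5.5
Step 3: y^k = 5.5, reduced costs: (-11.0, 9.5)
  x^k = (11.0, 0.0), subgradient = b - a^T x = -33.0
  y^{k+1} = 5.5 + 0.25*-33.0 = -2.75
Dual objective at y_3 = -2.75: reduced costs (22.0, 17.75), box minimizer x = (0.0, 0.0)
g(y_3) = b*y + (c1 - a1*y)*x1 + (c2 - a2*y)*x2 = 11*(-2.75) + 22.0*0.0 + 17.75*0.0 = -30.25 + 0.0 + 0.0 = -30.25


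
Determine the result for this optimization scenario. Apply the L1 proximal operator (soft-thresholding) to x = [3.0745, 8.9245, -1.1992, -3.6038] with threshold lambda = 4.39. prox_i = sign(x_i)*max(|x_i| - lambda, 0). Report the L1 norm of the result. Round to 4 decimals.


Soft-thresholding with lambda = 4.39:
prox(3.0745) = sign(3.0745)*max(|3.0745| - 4.39, 0) = 0.0
prox(8.9245) = sign(8.9245)*max(|8.9245| - 4.39, 0) = 4.5345
prox(-1.1992) = sign(-1.1992)*max(|-1.1992| - 4.39, 0) = 0.0
prox(-3.6038) = sign(-3.6038)*max(|-3.6038| - 4.39, 0) = 0.0
prox(x) = [0.0, 4.5345, 0.0, 0.0]
||prox(x)||_1 = 0.0 + 4.5345 + 0.0 + 0.0 = 4.5345


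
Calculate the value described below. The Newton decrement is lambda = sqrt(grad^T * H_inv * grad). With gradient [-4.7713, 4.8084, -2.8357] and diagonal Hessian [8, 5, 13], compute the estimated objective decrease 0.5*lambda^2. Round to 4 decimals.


Step 1: H is diagonal, so H^(-1) * g = [-0.5964, 0.9617, -0.2181].
Step 2: g^T H^(-1) g = sum_i g_i^2 / H_ii
  = (-4.7713)^2/8 + (4.8084)^2/5 + (-2.8357)^2/13
  = 2.8457 + 4.6241 + 0.6186 = 8.0884
Step 3: Objective decrease = 0.5 * g^T H^(-1) g = 4.0442


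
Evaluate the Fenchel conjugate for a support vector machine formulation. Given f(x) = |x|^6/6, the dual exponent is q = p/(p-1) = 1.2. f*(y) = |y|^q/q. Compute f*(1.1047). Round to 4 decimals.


The conjugate exponent q satisfies 1/p + 1/q = 1.
p = 6, so q = 6/(6 - 1) = 1.2
|y|^q = 1.1047^1.2 = 1.1269
f*(1.1047) = 1.1269 / 1.2 = 0.9391


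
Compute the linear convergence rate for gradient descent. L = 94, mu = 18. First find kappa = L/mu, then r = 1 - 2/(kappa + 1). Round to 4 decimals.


Step 1: Compute the condition number.
kappa = L/mu = 94/18 = 5.2222
Step 2: Compute the convergence rate.
r = 1 - 2/(kappa + 1) = 1 - 2*mu/(L + mu) = (L - mu)/(L + mu) = 76/112 = 0.6786


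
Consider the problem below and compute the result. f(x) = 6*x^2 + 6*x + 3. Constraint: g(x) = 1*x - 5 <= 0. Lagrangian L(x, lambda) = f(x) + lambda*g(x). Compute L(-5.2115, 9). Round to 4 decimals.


Step 1: Evaluate f(x).
f(-5.2115) = 6*(-5.2115)^2 + 6*(-5.2115) + 3 = 134.6894
Step 2: Evaluate g(x).
g(-5.2115) = 1*-5.2115 - 5 = -10.2115
Step 3: Compute Lagrangian.
L = 134.6894 + 9*-10.2115 = 42.7859


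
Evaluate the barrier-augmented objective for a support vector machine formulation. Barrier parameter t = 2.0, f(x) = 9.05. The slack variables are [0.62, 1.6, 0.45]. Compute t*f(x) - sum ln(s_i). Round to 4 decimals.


Step 1: Compute log-barrier.
ln values: [-0.478, 0.47, -0.7985]
phi = -(-0.478 + 0.47 - 0.7985) = 0.8065
Step 2: Compute augmented objective.
t*f(x) = 2.0*9.05 = 18.1
Total = 18.1 + 0.8065 = 18.9065


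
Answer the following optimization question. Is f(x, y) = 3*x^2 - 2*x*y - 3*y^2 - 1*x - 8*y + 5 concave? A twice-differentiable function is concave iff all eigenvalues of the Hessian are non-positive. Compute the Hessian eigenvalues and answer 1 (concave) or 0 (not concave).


The Hessian of f(x,y) = 3*x^2 - 2*x*y - 3*y^2 - 1*x - 8*y + 5 is:
H = [[6, -2], [-2, -6]]
Trace = 6 - 6 = 0
Determinant = 6*-6 - (-2)^2 = -40
Discriminant = (0)^2 - 4*-40 = 160.0
Eigenvalues: lambda_1 = -6.3246, lambda_2 = 6.3246
The function is not concave.

0


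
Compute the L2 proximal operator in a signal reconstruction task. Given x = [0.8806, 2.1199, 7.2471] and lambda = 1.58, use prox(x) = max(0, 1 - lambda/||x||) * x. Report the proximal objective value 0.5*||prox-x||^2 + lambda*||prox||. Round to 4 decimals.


Step 1: Compute ||x||.
||x|| = 7.602
Step 2: Compute scaling factor.
scale = max(0, 1 - 1.58/7.602) = 0.7922
Step 3: prox(x) = [0.6976, 1.6793, 5.7409]
||prox(x)|| = 6.022
Step 4: Proximal objective.
0.5*||prox-x||^2 = 1.2482
lambda*||prox|| = 9.5148
Total = 10.7629


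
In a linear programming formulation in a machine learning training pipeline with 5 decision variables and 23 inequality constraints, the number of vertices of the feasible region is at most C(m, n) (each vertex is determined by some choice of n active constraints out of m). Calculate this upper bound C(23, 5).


Each vertex corresponds to some choice of n active constraints out of m, so the number of vertices is at most C(m, n) = m! / (n!(m-n)!).
m = 23, n = 5
Numerator: 23 * 22 * 21 * 20 * 19
Denominator: 5! = 120
C(23, 5) = 33649


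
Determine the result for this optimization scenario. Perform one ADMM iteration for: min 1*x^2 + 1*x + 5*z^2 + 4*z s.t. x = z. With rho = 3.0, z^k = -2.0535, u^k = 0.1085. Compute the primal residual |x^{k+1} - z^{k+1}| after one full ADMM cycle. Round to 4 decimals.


ADMM iteration with rho = 3.0, z^k = -2.0535, u^k = 0.1085
Step 1: x-update.
Minimize 1*x^2 + 1*x + (3.0/2)*(x + 2.0535 + 0.1085)^2
FOC: (2*1 + 3.0)*x = -1 + 3.0*(-2.0535 - 0.1085)
x^{k+1} = -1.4972
Step 2: z-update.
Minimize 5*z^2 + 4*z + (3.0/2)*(-1.4972 - z + 0.1085)^2
FOC: (2*5 + 3.0)*z = -4 + 3.0*(-1.4972 + 0.1085)
z^{k+1} = -0.6282
Step 3: u-update.
u^{k+1} = 0.1085 - 1.4972 + 0.6282 = -0.7605
Step 4: Primal residual = |-1.4972 + 0.6282| = 0.869


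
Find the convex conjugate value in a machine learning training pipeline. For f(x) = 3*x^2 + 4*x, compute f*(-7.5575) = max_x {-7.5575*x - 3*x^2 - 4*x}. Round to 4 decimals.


f*(y) = sup_x {y*x - a*x^2 - b*x} = sup_x {(y-b)*x - a*x^2}
FOC: (y - b) - 2a*x = 0 => x* = (y - b)/(2a)
x* = (-7.5575 - 4)/(2*3) = -1.9263
f*(-7.5575) = (y-b)^2/(4a) = (-7.5575 - 4)^2/(4*3)
= 133.5758/12 = 11.1313


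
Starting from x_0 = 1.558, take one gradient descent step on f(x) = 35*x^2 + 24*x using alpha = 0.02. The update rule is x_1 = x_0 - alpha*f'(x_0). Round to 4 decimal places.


We compute the gradient at x_0 and apply the update.
f'(x) = 70*x + 24
f'(1.558) = 70*1.558 + 24 = 133.06
x_1 = 1.558 - 0.02*133.06 = -1.1032


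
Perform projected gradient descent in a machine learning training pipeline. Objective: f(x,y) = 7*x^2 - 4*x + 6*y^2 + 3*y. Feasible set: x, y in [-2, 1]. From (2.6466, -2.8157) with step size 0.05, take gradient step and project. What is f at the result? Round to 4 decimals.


Step 1: Compute gradient at (2.6466, -2.8157).
grad_x = 2*7*2.6466 - 4 = 33.0524
grad_y = 2*6*-2.8157 + 3 = -30.7884
Step 2: Gradient step.
x_raw = 2.6466 - 0.05*33.0524 = 0.994
y_raw = -2.8157 - 0.05*-30.7884 = -1.2763
Step 3: Project onto [-2, 1].
x_proj = clip(0.994) = 0.994
y_proj = clip(-1.2763) = -1.2763
Step 4: Evaluate f.
f(0.994, -1.2763) = 8.8846


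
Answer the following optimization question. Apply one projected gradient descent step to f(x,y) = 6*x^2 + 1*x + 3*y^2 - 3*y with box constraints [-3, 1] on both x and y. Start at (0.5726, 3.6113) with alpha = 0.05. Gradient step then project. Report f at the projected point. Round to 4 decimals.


Step 1: Compute gradient at (0.5726, 3.6113).
grad_x = 2*6*0.5726 + 1 = 7.8712
grad_y = 2*3*3.6113 - 3 = 18.6678
Step 2: Gradient step.
x_raw = 0.5726 - 0.05*7.8712 = 0.179
y_raw = 3.6113 - 0.05*18.6678 = 2.6779
Step 3: Project onto [-3, 1].
x_proj = clip(0.179) = 0.179
y_proj = clip(2.6779) = 1.0
Step 4: Evaluate f.
f(0.179, 1.0) = 0.3714


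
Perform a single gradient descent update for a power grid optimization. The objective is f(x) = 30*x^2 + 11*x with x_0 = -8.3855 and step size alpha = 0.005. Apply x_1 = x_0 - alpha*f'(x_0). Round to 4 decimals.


We compute the gradient at x_0 and apply the update.
f'(x) = 60*x + 11
f'(-8.3855) = 60*-8.3855 + 11 = -492.13
x_1 = -8.3855 - 0.005*-492.13 = -5.9249


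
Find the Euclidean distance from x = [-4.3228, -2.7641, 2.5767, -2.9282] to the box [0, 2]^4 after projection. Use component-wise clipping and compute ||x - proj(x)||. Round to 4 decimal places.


Project each component onto [0, 2].
clip(-4.3228) = 0.0, clip(-2.7641) = 0.0, clip(2.5767) = 2.0, clip(-2.9282) = 0.0
Projection = [0.0, 0.0, 2.0, 0.0]
Squared diffs: [18.6866, 7.6402, 0.3326, 8.5744]
Distance = sqrt(35.2338) = 5.9358


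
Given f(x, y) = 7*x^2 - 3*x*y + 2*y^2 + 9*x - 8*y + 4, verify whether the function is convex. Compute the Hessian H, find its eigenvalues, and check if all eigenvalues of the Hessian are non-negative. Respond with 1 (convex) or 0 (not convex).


The Hessian of f(x,y) = 7*x^2 - 3*x*y + 2*y^2 + 9*x - 8*y + 4 is:
H = [[14, -3], [-3, 4]]
Trace = 14 + 4 = 18
Determinant = 14*4 - (-3)^2 = 47
Discriminant = (18)^2 - 4*47 = 136.0
Eigenvalues: lambda_1 = 3.169, lambda_2 = 14.831
The function is convex.

1


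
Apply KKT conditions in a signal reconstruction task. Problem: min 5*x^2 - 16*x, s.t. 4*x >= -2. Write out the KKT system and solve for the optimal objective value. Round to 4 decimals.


Step 1: Try lambda = 0 (constraint inactive).
Stationarity: 2*5*x - 16 = 0
x* = 16/(2*5) = 1.6
Check constraint: 4*1.6 = 6.4 >= -2 -- satisfied.
Step 2: Compute optimal value.
f(x*) = 5*1.6^2 - 16*1.6 = -12.8


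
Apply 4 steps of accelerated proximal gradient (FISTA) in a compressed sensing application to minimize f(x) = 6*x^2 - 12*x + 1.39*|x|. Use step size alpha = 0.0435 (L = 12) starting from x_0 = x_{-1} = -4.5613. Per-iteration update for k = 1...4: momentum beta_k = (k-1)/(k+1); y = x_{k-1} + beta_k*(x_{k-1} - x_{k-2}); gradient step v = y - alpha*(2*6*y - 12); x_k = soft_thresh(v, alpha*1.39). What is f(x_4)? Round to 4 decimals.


FISTA on f(x) = 6*x^2 - 12*x + 1.39*|x|
L = 12, alpha = 0.0435
Iteration 1: beta = 0.0, y = -4.5613 + 0.0*(-4.5613 + 4.5613) = -4.5613
  grad(y) = -66.7356, v = y - alpha*grad = -1.6583
  prox(v) = soft_thresh(-1.6583, 0.0605) = -1.5978
Iteration 2: beta = 0.3333, y = -1.5978 + 0.3333*(-1.5978 + 4.5613) = -0.61
  grad(y) = -19.3202, v = y - alpha*grad = 0.2304
  prox(v) = soft_thresh(0.2304, 0.0605) = 0.1699
Iteration 3: beta = 0.5, y = 0.1699 + 0.5*(0.1699 + 1.5978) = 1.0538
  grad(y) = 0.6461, v = y - alpha*grad = 1.0257
  prox(v) = soft_thresh(1.0257, 0.0605) = 0.9653
Iteration 4: beta = 0.6, y = 0.9653 + 0.6*(0.9653 - 0.1699) = 1.4425
  grad(y) = 5.3096, v = y - alpha*grad = 1.2115
  prox(v) = soft_thresh(1.2115, 0.0605) = 1.151
f(x_4) = 6*1.151^2 - 12*1.151 + 1.39*|1.151| = -4.2632


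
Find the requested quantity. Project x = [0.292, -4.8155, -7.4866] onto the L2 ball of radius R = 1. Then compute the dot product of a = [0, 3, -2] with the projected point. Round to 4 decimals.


Step 1: Compute ||x|| (intermediates to 6 decimals).
||x|| = sqrt(0.292^2 + (-4.8155)^2 + (-7.4866)^2) = 8.906373
Step 2: Project.
Since ||x|| > R, scale = R/||x|| = 1/8.906373 = 0.112279, proj(x) = scale * x
proj(x) = [0.032785, -0.54068, -0.840588]
Step 3: Dot product.
a^T * proj(x) = 0*0.032785 + 3*(-0.54068) - 2*(-0.840588) = 0.0591


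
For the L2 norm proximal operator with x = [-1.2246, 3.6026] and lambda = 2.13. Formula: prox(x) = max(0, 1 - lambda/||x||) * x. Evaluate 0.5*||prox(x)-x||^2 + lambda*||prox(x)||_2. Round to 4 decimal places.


Step 1: Compute ||x||.
||x|| = 3.805
Step 2: Compute scaling factor.
scale = max(0, 1 - 2.13/3.805) = 0.4402
Step 3: prox(x) = [-0.5391, 1.5859]
||prox(x)|| = 1.675
Step 4: Proximal objective.
0.5*||prox-x||^2 = 2.2685
lambda*||prox|| = 3.5678
Total = 5.8363


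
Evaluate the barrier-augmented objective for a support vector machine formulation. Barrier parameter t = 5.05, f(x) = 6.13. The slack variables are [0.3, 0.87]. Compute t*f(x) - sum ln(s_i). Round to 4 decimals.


Step 1: Compute log-barrier.
ln values: [-1.204, -0.1393]
phi = -(-1.204 - 0.1393) = 1.3432
Step 2: Compute augmented objective.
t*f(x) = 5.05*6.13 = 30.9565
Total = 30.9565 + 1.3432 = 32.2997


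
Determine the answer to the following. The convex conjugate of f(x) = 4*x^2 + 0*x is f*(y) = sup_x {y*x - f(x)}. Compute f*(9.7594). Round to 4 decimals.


f*(y) = sup_x {y*x - a*x^2 - b*x} = sup_x {(y-b)*x - a*x^2}
FOC: (y - b) - 2a*x = 0 => x* = (y - b)/(2a)
x* = (9.7594 - 0)/(2*4) = 1.2199
f*(9.7594) = (y-b)^2/(4a) = (9.7594 - 0)^2/(4*4)
= 95.2459/16 = 5.9529


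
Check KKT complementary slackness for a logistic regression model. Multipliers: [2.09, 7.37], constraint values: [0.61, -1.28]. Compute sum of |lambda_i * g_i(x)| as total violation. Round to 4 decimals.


KKT complementary slackness check:
lambda_1 * g_1 = 2.09 * 0.61 = 1.2749
lambda_2 * g_2 = 7.37 * -1.28 = -9.4336
Total violation = 1.2749 + 9.4336 = 10.7085


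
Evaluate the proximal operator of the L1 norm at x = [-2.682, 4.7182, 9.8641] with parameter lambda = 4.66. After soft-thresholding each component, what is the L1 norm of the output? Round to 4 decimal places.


Soft-thresholding with lambda = 4.66:
prox(-2.682) = sign(-2.682)*max(|-2.682| - 4.66, 0) = 0.0
prox(4.7182) = sign(4.7182)*max(|4.7182| - 4.66, 0) = 0.0582
prox(9.8641) = sign(9.8641)*max(|9.8641| - 4.66, 0) = 5.2041
prox(x) = [0.0, 0.0582, 5.2041]
||prox(x)||_1 = 0.0 + 0.0582 + 5.2041 = 5.2623


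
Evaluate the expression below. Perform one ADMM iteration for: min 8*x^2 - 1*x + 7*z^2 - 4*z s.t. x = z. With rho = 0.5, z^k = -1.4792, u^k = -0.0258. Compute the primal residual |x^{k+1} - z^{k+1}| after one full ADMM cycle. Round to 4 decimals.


ADMM iteration with rho = 0.5, z^k = -1.4792, u^k = -0.0258
Step 1: x-update.
Minimize 8*x^2 - 1*x + (0.5/2)*(x + 1.4792 - 0.0258)^2
FOC: (2*8 + 0.5)*x = 1 + 0.5*(-1.4792 + 0.0258)
x^{k+1} = 0.0166
Step 2: z-update.
Minimize 7*z^2 - 4*z + (0.5/2)*(0.0166 - z - 0.0258)^2
FOC: (2*7 + 0.5)*z = 4 + 0.5*(0.0166 - 0.0258)
z^{k+1} = 0.2755
Step 3: u-update.
u^{k+1} = -0.0258 + 0.0166 - 0.2755 = -0.2848
Step 4: Primal residual = |0.0166 - 0.2755| = 0.259


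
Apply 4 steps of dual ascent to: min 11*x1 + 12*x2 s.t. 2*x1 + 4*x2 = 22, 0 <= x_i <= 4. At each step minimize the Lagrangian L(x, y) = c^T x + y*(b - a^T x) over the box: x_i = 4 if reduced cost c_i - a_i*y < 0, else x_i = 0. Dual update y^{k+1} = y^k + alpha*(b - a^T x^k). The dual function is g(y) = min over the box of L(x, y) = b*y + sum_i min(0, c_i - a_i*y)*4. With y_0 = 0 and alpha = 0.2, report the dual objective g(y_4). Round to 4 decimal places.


Dual ascent for LP: min 11*x1 + 12*x2, 2*x1 + 4*x2 = 22, 0 <= x_i <= 4
Step 1: y^k = 0.0, reduced costs: (11.0, 12.0)
  x^k = (0.0, 0.0), subgradient = b - a^T x = 22.0
  y^{k+1} = 0.0 + 0.2*22.0 = 4.4
Step 2: y^k = 4.4, reduced costs: (2.2, -5.6)
  x^k = (0.0, 4.0), subgradient = b - a^T x = 6.0
  y^{k+1} = 4.4 + 0.2*6.0 = 5.6
Step 3: y^k = 5.6, reduced costs: (-0.2, -10.4)
  x^k = (4.0, 4.0), subgradient = b - a^T x = -2.0
  y^{k+1} = 5.6 + 0.2*-2.0 = 5.2
Step 4: y^k = 5.2, reduced costs: (0.6, -8.8)
  x^k = (0.0, 4.0), subgradient = b - a^T x = 6.0
  y^{k+1} = 5.2 + 0.2*6.0 = 6.4
Dual objective at y_4 = 6.4: reduced costs (-1.8, -13.6), box minimizer x = (4.0, 4.0)
g(y_4) = b*y + (c1 - a1*y)*x1 + (c2 - a2*y)*x2 = 22*6.4 + (-1.8)*4.0 + (-13.6)*4.0 = 140.8 - 7.2 - 54.4 = 79.2


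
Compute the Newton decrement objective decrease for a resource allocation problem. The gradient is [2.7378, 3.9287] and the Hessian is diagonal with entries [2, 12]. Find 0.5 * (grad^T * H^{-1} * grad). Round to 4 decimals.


Step 1: H is diagonal, so H^(-1) * g = [1.3689, 0.3274].
Step 2: g^T H^(-1) g = sum_i g_i^2 / H_ii
  = (2.7378)^2/2 + (3.9287)^2/12
  = 3.7478 + 1.2862 = 5.034
Step 3: Objective decrease = 0.5 * g^T H^(-1) g = 2.517


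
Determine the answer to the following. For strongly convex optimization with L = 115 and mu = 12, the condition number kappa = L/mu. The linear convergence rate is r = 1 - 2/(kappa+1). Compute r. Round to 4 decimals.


Step 1: Compute the condition number.
kappa = L/mu = 115/12 = 9.5833
Step 2: Compute the convergence rate.
r = 1 - 2/(kappa + 1) = 1 - 2*mu/(L + mu) = (L - mu)/(L + mu) = 103/127 = 0.811


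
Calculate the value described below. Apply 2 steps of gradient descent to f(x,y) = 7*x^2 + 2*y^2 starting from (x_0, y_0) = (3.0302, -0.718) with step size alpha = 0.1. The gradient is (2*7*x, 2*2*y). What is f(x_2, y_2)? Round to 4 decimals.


Gradient descent on f(x,y) = 7*x^2 + 2*y^2.
Starting point: (3.0302, -0.718), alpha = 0.1
Step 1: grad_x = 2*7*3.0302 = 42.4228, grad_y = 2*2*-0.718 = -2.872
  x_1 = 3.0302 - 0.1*42.4228 = -1.2121
  y_1 = -0.718 - 0.1*-2.872 = -0.4308
Step 2: grad_x = 2*7*-1.2121 = -16.9691, grad_y = 2*2*-0.4308 = -1.7232
  x_2 = -1.2121 - 0.1*-16.9691 = 0.4848
  y_2 = -0.4308 - 0.1*-1.7232 = -0.2585
f(0.4848, -0.2585) = 7*0.4848^2 + 2*(-0.2585)^2 = 1.7791


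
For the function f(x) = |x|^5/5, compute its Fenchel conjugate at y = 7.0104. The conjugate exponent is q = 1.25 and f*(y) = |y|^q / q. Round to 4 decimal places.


The conjugate exponent q satisfies 1/p + 1/q = 1.
p = 5, so q = 5/(5 - 1) = 1.25
|y|^q = 7.0104^1.25 = 11.4072
f*(7.0104) = 11.4072 / 1.25 = 9.1257


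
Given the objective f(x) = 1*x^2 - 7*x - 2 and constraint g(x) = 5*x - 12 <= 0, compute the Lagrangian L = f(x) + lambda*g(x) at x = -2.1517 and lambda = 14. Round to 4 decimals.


Step 1: Evaluate f(x).
f(-2.1517) = 1*(-2.1517)^2 - 7*(-2.1517) - 2 = 17.6917
Step 2: Evaluate g(x).
g(-2.1517) = 5*-2.1517 - 12 = -22.7585
Step 3: Compute Lagrangian.
L = 17.6917 + 14*-22.7585 = -300.9273


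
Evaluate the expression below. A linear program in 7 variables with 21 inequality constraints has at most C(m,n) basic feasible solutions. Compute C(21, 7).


Each vertex corresponds to some choice of n active constraints out of m, so the number of vertices is at most C(m, n) = m! / (n!(m-n)!).
m = 21, n = 7
Numerator: 21 * 20 * 19 * 18 * 17 * 16 * 15
Denominator: 7! = 5040
C(21, 7) = 116280


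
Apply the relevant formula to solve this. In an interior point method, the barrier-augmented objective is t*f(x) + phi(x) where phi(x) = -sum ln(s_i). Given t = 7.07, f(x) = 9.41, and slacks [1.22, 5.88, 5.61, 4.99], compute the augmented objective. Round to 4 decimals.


Step 1: Compute log-barrier.
ln values: [0.1989, 1.7716, 1.7246, 1.6074]
phi = -(0.1989 + 1.7716 + 1.7246 + 1.6074) = -5.3024
Step 2: Compute augmented objective.
t*f(x) = 7.07*9.41 = 66.5287
Total = 66.5287 - 5.3024 = 61.2263


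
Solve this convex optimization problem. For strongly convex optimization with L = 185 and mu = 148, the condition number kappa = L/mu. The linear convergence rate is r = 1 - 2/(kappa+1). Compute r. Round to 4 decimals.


Step 1: Compute the condition number.
kappa = L/mu = 185/148 = 1.25
Step 2: Compute the convergence rate.
r = 1 - 2/(kappa + 1) = 1 - 2*mu/(L + mu) = (L - mu)/(L + mu) = 37/333 = 0.1111


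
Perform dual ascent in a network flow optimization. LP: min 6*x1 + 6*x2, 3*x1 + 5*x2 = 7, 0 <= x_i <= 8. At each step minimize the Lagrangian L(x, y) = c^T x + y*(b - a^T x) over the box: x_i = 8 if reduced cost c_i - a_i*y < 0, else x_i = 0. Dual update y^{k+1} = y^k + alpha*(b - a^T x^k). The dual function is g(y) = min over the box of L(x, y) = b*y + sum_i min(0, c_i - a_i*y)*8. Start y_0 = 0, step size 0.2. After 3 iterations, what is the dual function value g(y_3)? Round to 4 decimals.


Dual ascent for LP: min 6*x1 + 6*x2, 3*x1 + 5*x2 = 7, 0 <= x_i <= 8
Step 1: y^k = 0.0, reduced costs: (6.0, 6.0)
  x^k = (0.0, 0.0), subgradient = b - a^T x = 7.0
  y^{k+1} = 0.0 + 0.2*7.0 = 1.4
Step 2: y^k = 1.4, reduced costs: (1.8, -1.0)
  x^k = (0.0, 8.0), subgradient = b - a^T x = -33.0
  y^{k+1} = 1.4 + 0.2*-33.0 = -5.2
Step 3: y^k = -5.2, reduced costs: (21.6, 32.0)
  x^k = (0.0, 0.0), subgradient = b - a^T x = 7.0
  y^{k+1} = -5.2 + 0.2*7.0 = -3.8
Dual objective at y_3 = -3.8: reduced costs (17.4, 25.0), box minimizer x = (0.0, 0.0)
g(y_3) = b*y + (c1 - a1*y)*x1 + (c2 - a2*y)*x2 = 7*(-3.8) + 17.4*0.0 + 25.0*0.0 = -26.6 + 0.0 + 0.0 = -26.6


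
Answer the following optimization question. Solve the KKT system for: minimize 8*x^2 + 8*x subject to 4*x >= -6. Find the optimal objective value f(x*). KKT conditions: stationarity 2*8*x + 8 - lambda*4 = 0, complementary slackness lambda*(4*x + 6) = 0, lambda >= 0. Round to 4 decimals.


Step 1: Try lambda = 0 (constraint inactive).
Stationarity: 2*8*x + 8 = 0
x* = -8/(2*8) = -0.5
Check constraint: 4*-0.5 = -2.0 >= -6 -- satisfied.
Step 2: Compute optimal value.
f(x*) = 8*(-0.5)^2 + 8*(-0.5) = -2.0


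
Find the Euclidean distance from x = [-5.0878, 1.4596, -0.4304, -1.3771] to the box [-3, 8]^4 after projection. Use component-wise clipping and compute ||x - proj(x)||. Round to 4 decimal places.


Project each component onto [-3, 8].
clip(-5.0878) = -3.0, clip(1.4596) = 1.4596, clip(-0.4304) = -0.4304, clip(-1.3771) = -1.3771
Projection = [-3.0, 1.4596, -0.4304, -1.3771]
Squared diffs: [4.3589, 0.0, 0.0, 0.0]
Distance = sqrt(4.3589) = 2.0878


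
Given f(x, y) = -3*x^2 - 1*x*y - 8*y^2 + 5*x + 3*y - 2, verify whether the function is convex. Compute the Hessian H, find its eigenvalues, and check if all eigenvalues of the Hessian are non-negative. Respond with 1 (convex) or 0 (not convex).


The Hessian of f(x,y) = -3*x^2 - 1*x*y - 8*y^2 + 5*x + 3*y - 2 is:
H = [[-6, -1], [-1, -16]]
Trace = -6 - 16 = -22
Determinant = -6*-16 - (-1)^2 = 95
Discriminant = (-22)^2 - 4*95 = 104.0
Eigenvalues: lambda_1 = -16.099, lambda_2 = -5.901
The function is not convex.

0


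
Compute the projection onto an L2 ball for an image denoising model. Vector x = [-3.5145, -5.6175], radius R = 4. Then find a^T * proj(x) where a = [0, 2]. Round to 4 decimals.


Step 1: Compute ||x|| (intermediates to 6 decimals).
||x|| = sqrt((-3.5145)^2 + (-5.6175)^2) = 6.626312
Step 2: Project.
Since ||x|| > R, scale = R/||x|| = 4/6.626312 = 0.603654, proj(x) = scale * x
proj(x) = [-2.121542, -3.391026]
Step 3: Dot product.
a^T * proj(x) = 0*(-2.121542) + 2*(-3.391026) = -6.7821


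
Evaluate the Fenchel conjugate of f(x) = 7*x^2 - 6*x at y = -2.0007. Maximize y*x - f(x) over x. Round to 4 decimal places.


f*(y) = sup_x {y*x - a*x^2 - b*x} = sup_x {(y-b)*x - a*x^2}
FOC: (y - b) - 2a*x = 0 => x* = (y - b)/(2a)
x* = (-2.0007 + 6)/(2*7) = 0.2857
f*(-2.0007) = (y-b)^2/(4a) = (-2.0007 + 6)^2/(4*7)
= 15.9944/28 = 0.5712


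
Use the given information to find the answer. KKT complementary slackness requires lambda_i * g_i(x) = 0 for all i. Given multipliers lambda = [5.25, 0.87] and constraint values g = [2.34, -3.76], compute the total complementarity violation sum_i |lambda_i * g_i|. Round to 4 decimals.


KKT complementary slackness check:
lambda_1 * g_1 = 5.25 * 2.34 = 12.285
lambda_2 * g_2 = 0.87 * -3.76 = -3.2712
Total violation = 12.285 + 3.2712 = 15.5562


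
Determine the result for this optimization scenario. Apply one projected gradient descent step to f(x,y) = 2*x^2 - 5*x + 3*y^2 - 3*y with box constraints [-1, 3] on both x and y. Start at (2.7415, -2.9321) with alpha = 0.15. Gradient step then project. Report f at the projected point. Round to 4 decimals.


Step 1: Compute gradient at (2.7415, -2.9321).
grad_x = 2*2*2.7415 - 5 = 5.966
grad_y = 2*3*-2.9321 - 3 = -20.5926
Step 2: Gradient step.
x_raw = 2.7415 - 0.15*5.966 = 1.8466
y_raw = -2.9321 - 0.15*-20.5926 = 0.1568
Step 3: Project onto [-1, 3].
x_proj = clip(1.8466) = 1.8466
y_proj = clip(0.1568) = 0.1568
Step 4: Evaluate f.
f(1.8466, 0.1568) = -2.8098


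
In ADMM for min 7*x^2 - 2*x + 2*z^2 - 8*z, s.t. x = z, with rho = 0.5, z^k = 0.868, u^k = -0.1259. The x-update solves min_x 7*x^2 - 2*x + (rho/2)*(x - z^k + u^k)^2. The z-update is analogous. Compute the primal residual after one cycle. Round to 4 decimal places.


ADMM iteration with rho = 0.5, z^k = 0.868, u^k = -0.1259
Step 1: x-update.
Minimize 7*x^2 - 2*x + (0.5/2)*(x - 0.868 - 0.1259)^2
FOC: (2*7 + 0.5)*x = 2 + 0.5*(0.868 + 0.1259)
x^{k+1} = 0.1722
Step 2: z-update.
Minimize 2*z^2 - 8*z + (0.5/2)*(0.1722 - z - 0.1259)^2
FOC: (2*2 + 0.5)*z = 8 + 0.5*(0.1722 - 0.1259)
z^{k+1} = 1.7829
Step 3: u-update.
u^{k+1} = -0.1259 + 0.1722 - 1.7829 = -1.7366
Step 4: Primal residual = |0.1722 - 1.7829| = 1.6107


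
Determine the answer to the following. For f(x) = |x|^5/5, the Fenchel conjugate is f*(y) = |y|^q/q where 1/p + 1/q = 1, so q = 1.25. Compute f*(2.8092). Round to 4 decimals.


The conjugate exponent q satisfies 1/p + 1/q = 1.
p = 5, so q = 5/(5 - 1) = 1.25
|y|^q = 2.8092^1.25 = 3.6369
f*(2.8092) = 3.6369 / 1.25 = 2.9095


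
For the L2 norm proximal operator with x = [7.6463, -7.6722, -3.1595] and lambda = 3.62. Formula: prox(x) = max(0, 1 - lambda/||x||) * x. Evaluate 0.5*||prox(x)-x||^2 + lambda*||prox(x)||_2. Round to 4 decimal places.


Step 1: Compute ||x||.
||x|| = 11.2832
Step 2: Compute scaling factor.
scale = max(0, 1 - 3.62/11.2832) = 0.6792
Step 3: prox(x) = [5.1931, -5.2107, -2.1458]
||prox(x)|| = 7.6632
Step 4: Proximal objective.
0.5*||prox-x||^2 = 6.5522
lambda*||prox|| = 27.7408
Total = 34.293


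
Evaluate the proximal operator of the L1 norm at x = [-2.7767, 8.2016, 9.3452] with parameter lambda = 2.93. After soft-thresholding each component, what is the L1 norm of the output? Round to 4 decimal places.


Soft-thresholding with lambda = 2.93:
prox(-2.7767) = sign(-2.7767)*max(|-2.7767| - 2.93, 0) = 0.0
prox(8.2016) = sign(8.2016)*max(|8.2016| - 2.93, 0) = 5.2716
prox(9.3452) = sign(9.3452)*max(|9.3452| - 2.93, 0) = 6.4152
prox(x) = [0.0, 5.2716, 6.4152]
||prox(x)||_1 = 0.0 + 5.2716 + 6.4152 = 11.6868


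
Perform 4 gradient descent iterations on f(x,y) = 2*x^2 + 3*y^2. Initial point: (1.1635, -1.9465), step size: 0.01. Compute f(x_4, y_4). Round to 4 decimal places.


Gradient descent on f(x,y) = 2*x^2 + 3*y^2.
Starting point: (1.1635, -1.9465), alpha = 0.01
Step 1: grad_x = 2*2*1.1635 = 4.654, grad_y = 2*3*-1.9465 = -11.679
  x_1 = 1.1635 - 0.01*4.654 = 1.117
  y_1 = -1.9465 - 0.01*-11.679 = -1.8297
Step 2: grad_x = 2*2*1.117 = 4.4678, grad_y = 2*3*-1.8297 = -10.9783
  x_2 = 1.117 - 0.01*4.4678 = 1.0723
  y_2 = -1.8297 - 0.01*-10.9783 = -1.7199
Step 3: grad_x = 2*2*1.0723 = 4.2891, grad_y = 2*3*-1.7199 = -10.3196
  x_3 = 1.0723 - 0.01*4.2891 = 1.0294
  y_3 = -1.7199 - 0.01*-10.3196 = -1.6167
Step 4: grad_x = 2*2*1.0294 = 4.1176, grad_y = 2*3*-1.6167 = -9.7004
  x_4 = 1.0294 - 0.01*4.1176 = 0.9882
  y_4 = -1.6167 - 0.01*-9.7004 = -1.5197
f(0.9882, -1.5197) = 2*0.9882^2 + 3*(-1.5197)^2 = 8.8819


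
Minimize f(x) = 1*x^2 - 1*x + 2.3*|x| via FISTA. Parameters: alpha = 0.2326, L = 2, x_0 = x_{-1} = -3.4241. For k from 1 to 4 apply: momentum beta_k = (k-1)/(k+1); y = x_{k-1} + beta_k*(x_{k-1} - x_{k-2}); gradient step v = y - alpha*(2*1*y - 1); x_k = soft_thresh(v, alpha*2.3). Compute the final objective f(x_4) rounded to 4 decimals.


FISTA on f(x) = 1*x^2 - 1*x + 2.3*|x|
L = 2, alpha = 0.2326
Iteration 1: beta = 0.0, y = -3.4241 + 0.0*(-3.4241 + 3.4241) = -3.4241
  grad(y) = -7.8482, v = y - alpha*grad = -1.5986
  prox(v) = soft_thresh(-1.5986, 0.535) = -1.0636
Iteration 2: beta = 0.3333, y = -1.0636 + 0.3333*(-1.0636 + 3.4241) = -0.2768
  grad(y) = -1.5536, v = y - alpha*grad = 0.0846
  prox(v) = soft_thresh(0.0846, 0.535) = 0.0
Iteration 3: beta = 0.5, y = 0.0 + 0.5*(0.0 + 1.0636) = 0.5318
  grad(y) = 0.0636, v = y - alpha*grad = 0.517
  prox(v) = soft_thresh(0.517, 0.535) = 0.0
Iteration 4: beta = 0.6, y = 0.0 + 0.6*(0.0 - 0.0) = 0.0
  grad(y) = -1.0, v = y - alpha*grad = 0.2326
  prox(v) = soft_thresh(0.2326, 0.535) = 0.0
f(x_4) = 1*0.0^2 - 1*0.0 + 2.3*|0.0| = 0.0


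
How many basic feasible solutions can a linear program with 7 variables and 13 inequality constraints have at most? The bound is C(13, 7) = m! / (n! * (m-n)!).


Each vertex corresponds to some choice of n active constraints out of m, so the number of vertices is at most C(m, n) = m! / (n!(m-n)!).
m = 13, n = 7
Numerator: 13 * 12 * 11 * 10 * 9 * 8 * 7
Denominator: 7! = 5040
C(13, 7) = 1716


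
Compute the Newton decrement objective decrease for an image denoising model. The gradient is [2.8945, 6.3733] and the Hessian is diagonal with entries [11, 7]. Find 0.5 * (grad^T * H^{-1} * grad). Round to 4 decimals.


Step 1: H is diagonal, so H^(-1) * g = [0.2631, 0.9105].
Step 2: g^T H^(-1) g = sum_i g_i^2 / H_ii
  = (2.8945)^2/11 + (6.3733)^2/7
  = 0.7616 + 5.8027 = 6.5644
Step 3: Objective decrease = 0.5 * g^T H^(-1) g = 3.2822


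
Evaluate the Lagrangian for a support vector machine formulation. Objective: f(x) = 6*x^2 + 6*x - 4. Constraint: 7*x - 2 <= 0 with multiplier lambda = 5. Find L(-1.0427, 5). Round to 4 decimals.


Step 1: Evaluate f(x).
f(-1.0427) = 6*(-1.0427)^2 + 6*(-1.0427) - 4 = -3.7329
Step 2: Evaluate g(x).
g(-1.0427) = 7*-1.0427 - 2 = -9.2989
Step 3: Compute Lagrangian.
L = -3.7329 + 5*-9.2989 = -50.2274


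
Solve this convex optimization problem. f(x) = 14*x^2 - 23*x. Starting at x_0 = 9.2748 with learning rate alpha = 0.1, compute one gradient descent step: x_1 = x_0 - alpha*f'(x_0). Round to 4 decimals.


We compute the gradient at x_0 and apply the update.
f'(x) = 28*x - 23
f'(9.2748) = 28*9.2748 - 23 = 236.6944
x_1 = 9.2748 - 0.1*236.6944 = -14.3946


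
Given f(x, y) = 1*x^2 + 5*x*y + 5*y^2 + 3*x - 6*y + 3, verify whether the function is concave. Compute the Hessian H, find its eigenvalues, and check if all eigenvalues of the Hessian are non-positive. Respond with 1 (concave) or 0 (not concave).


The Hessian of f(x,y) = 1*x^2 + 5*x*y + 5*y^2 + 3*x - 6*y + 3 is:
H = [[2, 5], [5, 10]]
Trace = 2 + 10 = 12
Determinant = 2*10 - (5)^2 = -5
Discriminant = (12)^2 - 4*-5 = 164.0
Eigenvalues: lambda_1 = -0.4031, lambda_2 = 12.4031
The function is not concave.

0


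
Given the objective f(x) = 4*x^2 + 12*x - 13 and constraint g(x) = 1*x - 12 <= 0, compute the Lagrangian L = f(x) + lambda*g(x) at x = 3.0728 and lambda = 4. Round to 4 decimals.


Step 1: Evaluate f(x).
f(3.0728) = 4*3.0728^2 + 12*3.0728 - 13 = 61.642
Step 2: Evaluate g(x).
g(3.0728) = 1*3.0728 - 12 = -8.9272
Step 3: Compute Lagrangian.
L = 61.642 + 4*-8.9272 = 25.9332


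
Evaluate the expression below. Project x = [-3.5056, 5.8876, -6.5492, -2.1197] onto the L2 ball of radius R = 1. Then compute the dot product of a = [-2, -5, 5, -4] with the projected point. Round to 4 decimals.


Step 1: Compute ||x|| (intermediates to 6 decimals).
||x|| = sqrt((-3.5056)^2 + 5.8876^2 + (-6.5492)^2 + (-2.1197)^2) = 9.712786
Step 2: Project.
Since ||x|| > R, scale = R/||x|| = 1/9.712786 = 0.102957, proj(x) = scale * x
proj(x) = [-0.360926, 0.60617, -0.674286, -0.218238]
Step 3: Dot product.
a^T * proj(x) = -2*(-0.360926) - 5*0.60617 + 5*(-0.674286) - 4*(-0.218238) = -4.8075


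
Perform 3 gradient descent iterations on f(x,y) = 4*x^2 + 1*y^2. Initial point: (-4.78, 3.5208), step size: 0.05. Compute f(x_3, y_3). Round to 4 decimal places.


Gradient descent on f(x,y) = 4*x^2 + 1*y^2.
Starting point: (-4.78, 3.5208), alpha = 0.05
Step 1: grad_x = 2*4*-4.78 = -38.24, grad_y = 2*1*3.5208 = 7.0416
  x_1 = -4.78 - 0.05*-38.24 = -2.868
  y_1 = 3.5208 - 0.05*7.0416 = 3.1687
Step 2: grad_x = 2*4*-2.868 = -22.944, grad_y = 2*1*3.1687 = 6.3374
  x_2 = -2.868 - 0.05*-22.944 = -1.7208
  y_2 = 3.1687 - 0.05*6.3374 = 2.8518
Step 3: grad_x = 2*4*-1.7208 = -13.7664, grad_y = 2*1*2.8518 = 5.7037
  x_3 = -1.7208 - 0.05*-13.7664 = -1.0325
  y_3 = 2.8518 - 0.05*5.7037 = 2.5667
f(-1.0325, 2.5667) = 4*(-1.0325)^2 + 1*2.5667^2 = 10.8518


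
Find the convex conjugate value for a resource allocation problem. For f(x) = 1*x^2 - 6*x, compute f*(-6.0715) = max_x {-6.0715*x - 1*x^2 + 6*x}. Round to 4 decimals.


f*(y) = sup_x {y*x - a*x^2 - b*x} = sup_x {(y-b)*x - a*x^2}
FOC: (y - b) - 2a*x = 0 => x* = (y - b)/(2a)
x* = (-6.0715 + 6)/(2*1) = -0.0358
f*(-6.0715) = (y-b)^2/(4a) = (-6.0715 + 6)^2/(4*1)
= 0.0051/4 = 0.0013


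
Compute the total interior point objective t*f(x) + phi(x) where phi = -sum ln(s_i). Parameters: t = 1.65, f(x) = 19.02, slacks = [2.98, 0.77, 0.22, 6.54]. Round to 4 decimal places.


Step 1: Compute log-barrier.
ln values: [1.0919, -0.2614, -1.5141, 1.8779]
phi = -(1.0919 - 0.2614 - 1.5141 + 1.8779) = -1.1944
Step 2: Compute augmented objective.
t*f(x) = 1.65*19.02 = 31.383
Total = 31.383 - 1.1944 = 30.1886


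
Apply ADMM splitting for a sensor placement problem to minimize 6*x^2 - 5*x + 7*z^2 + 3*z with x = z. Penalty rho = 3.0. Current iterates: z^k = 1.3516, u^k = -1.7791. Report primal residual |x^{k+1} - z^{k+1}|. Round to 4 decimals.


ADMM iteration with rho = 3.0, z^k = 1.3516, u^k = -1.7791
Step 1: x-update.
Minimize 6*x^2 - 5*x + (3.0/2)*(x - 1.3516 - 1.7791)^2
FOC: (2*6 + 3.0)*x = 5 + 3.0*(1.3516 + 1.7791)
x^{k+1} = 0.9595
Step 2: z-update.
Minimize 7*z^2 + 3*z + (3.0/2)*(0.9595 - z - 1.7791)^2
FOC: (2*7 + 3.0)*z = -3 + 3.0*(0.9595 - 1.7791)
z^{k+1} = -0.3211
Step 3: u-update.
u^{k+1} = -1.7791 + 0.9595 + 0.3211 = -0.4985
Step 4: Primal residual = |0.9595 + 0.3211| = 1.2806


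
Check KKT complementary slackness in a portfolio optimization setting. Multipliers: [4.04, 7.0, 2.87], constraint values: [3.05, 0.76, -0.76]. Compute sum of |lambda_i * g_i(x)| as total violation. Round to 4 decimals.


KKT complementary slackness check:
lambda_1 * g_1 = 4.04 * 3.05 = 12.322
lambda_2 * g_2 = 7.0 * 0.76 = 5.32
lambda_3 * g_3 = 2.87 * -0.76 = -2.1812
Total violation = 12.322 + 5.32 + 2.1812 = 19.8232


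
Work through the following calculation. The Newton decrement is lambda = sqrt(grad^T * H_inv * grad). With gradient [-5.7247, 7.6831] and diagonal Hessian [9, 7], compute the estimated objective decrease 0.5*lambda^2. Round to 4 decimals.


Step 1: H is diagonal, so H^(-1) * g = [-0.6361, 1.0976].
Step 2: g^T H^(-1) g = sum_i g_i^2 / H_ii
  = (-5.7247)^2/9 + (7.6831)^2/7
  = 3.6414 + 8.4329 = 12.0742
Step 3: Objective decrease = 0.5 * g^T H^(-1) g = 6.0371


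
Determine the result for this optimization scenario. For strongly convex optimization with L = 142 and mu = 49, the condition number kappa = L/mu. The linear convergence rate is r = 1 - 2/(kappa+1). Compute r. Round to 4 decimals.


Step 1: Compute the condition number.
kappa = L/mu = 142/49 = 2.898
Step 2: Compute the convergence rate.
r = 1 - 2/(kappa + 1) = 1 - 2*mu/(L + mu) = (L - mu)/(L + mu) = 93/191 = 0.4869


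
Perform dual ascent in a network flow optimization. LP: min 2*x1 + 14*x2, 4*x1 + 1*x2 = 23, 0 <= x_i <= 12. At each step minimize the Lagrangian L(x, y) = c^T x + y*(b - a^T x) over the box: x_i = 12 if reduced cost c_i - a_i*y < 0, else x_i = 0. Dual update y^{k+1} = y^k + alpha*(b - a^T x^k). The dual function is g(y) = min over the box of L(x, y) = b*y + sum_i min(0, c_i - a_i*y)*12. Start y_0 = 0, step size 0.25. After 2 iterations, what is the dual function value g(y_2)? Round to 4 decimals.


Dual ascent for LP: min 2*x1 + 14*x2, 4*x1 + 1*x2 = 23, 0 <= x_i <= 12
Step 1: y^k = 0.0, reduced costs: (2.0, 14.0)
  x^k = (0.0, 0.0), subgradient = b - a^T x = 23.0
  y^{k+1} = 0.0 + 0.25*23.0 = 5.75
Step 2: y^k = 5.75, reduced costs: (-21.0, 8.25)
  x^k = (12.0, 0.0), subgradient = b - a^T x = -25.0
  y^{k+1} = 5.75 + 0.25*-25.0 = -0.5
Dual objective at y_2 = -0.5: reduced costs (4.0, 14.5), box minimizer x = (0.0, 0.0)
g(y_2) = b*y + (c1 - a1*y)*x1 + (c2 - a2*y)*x2 = 23*(-0.5) + 4.0*0.0 + 14.5*0.0 = -11.5 + 0.0 + 0.0 = -11.5
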